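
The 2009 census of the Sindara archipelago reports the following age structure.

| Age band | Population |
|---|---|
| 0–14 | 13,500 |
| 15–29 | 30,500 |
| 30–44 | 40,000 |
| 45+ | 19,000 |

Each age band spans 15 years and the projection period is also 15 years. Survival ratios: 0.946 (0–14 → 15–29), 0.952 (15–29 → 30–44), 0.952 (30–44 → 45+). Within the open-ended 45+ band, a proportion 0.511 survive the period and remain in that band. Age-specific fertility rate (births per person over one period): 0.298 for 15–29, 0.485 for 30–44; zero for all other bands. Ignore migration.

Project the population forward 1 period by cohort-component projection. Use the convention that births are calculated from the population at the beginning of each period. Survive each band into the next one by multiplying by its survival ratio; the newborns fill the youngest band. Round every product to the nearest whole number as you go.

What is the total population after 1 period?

118085

Call the bands 1 to 4, youngest first.
— Period 1 —
Births: 30500 * 0.298 = 9089  |  40000 * 0.485 = 19400 → 28489
Band 2: 13500 * 0.946 = 12771
Band 3: 30500 * 0.952 = 29036
Band 4: 40000 * 0.952 + 19000 * 0.511 = 38080 + 9709 = 47789
End of period: [28489, 12771, 29036, 47789]
Total after period 1: 28489 + 12771 + 29036 + 47789 = 118085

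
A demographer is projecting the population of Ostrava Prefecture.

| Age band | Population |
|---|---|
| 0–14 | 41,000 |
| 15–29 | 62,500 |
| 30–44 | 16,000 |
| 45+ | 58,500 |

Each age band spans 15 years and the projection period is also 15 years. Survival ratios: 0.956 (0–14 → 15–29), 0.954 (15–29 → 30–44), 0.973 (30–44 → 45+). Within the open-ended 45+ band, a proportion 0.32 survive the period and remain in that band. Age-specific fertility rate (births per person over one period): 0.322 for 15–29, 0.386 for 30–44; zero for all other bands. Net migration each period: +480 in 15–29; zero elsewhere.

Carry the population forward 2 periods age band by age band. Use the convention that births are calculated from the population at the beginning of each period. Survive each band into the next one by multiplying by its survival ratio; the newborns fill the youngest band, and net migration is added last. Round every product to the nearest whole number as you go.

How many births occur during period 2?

35791

Call the groups 1 to 4, youngest first.
Period 1.
Births: 62500 × 0.322 = 20125  |  16000 × 0.386 = 6176 ⇒ total 26301
Group 2: 41000 × 0.956 = 39196
Group 3: 62500 × 0.954 = 59625
Group 4: 16000 × 0.973 + 58500 × 0.32 = 15568 + 18720 = 34288
Net migration: Group 2 + 480 → 39676
Population now: 0–14=26301, 15–29=39676, 30–44=59625, 45+=34288
Period 2.
Births: 39676 × 0.322 = 12776  |  59625 × 0.386 = 23015 ⇒ total 35791
Group 2: 26301 × 0.956 = 25144
Group 3: 39676 × 0.954 = 37851
Group 4: 59625 × 0.973 + 34288 × 0.32 = 58015 + 10972 = 68987
Net migration: Group 2 + 480 → 25624
Population now: 0–14=35791, 15–29=25624, 30–44=37851, 45+=68987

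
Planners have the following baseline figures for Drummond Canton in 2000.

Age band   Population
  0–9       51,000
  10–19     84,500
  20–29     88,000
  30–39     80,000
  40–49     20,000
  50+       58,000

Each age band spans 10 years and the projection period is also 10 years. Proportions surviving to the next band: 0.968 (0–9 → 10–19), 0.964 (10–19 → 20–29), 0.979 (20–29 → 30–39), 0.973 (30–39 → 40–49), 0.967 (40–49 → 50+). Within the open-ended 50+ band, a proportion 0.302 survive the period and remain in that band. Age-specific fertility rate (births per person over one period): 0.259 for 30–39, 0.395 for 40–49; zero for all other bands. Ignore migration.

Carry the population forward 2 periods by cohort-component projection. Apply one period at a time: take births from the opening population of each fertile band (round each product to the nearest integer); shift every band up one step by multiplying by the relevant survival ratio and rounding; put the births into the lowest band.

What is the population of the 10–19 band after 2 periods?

27704

[period 1]
Births: 80000 × 0.259 = 20720  |  20000 × 0.395 = 7900 — total 28620
10–19: 51000 × 0.968 = 49368
20–29: 84500 × 0.964 = 81458
30–39: 88000 × 0.979 = 86152
40–49: 80000 × 0.973 = 77840
50+: 20000 × 0.967 + 58000 × 0.302 = 19340 + 17516 = 36856
End of period: [28620, 49368, 81458, 86152, 77840, 36856]
[period 2]
Births: 86152 × 0.259 = 22313  |  77840 × 0.395 = 30747 — total 53060
10–19: 28620 × 0.968 = 27704
20–29: 49368 × 0.964 = 47591
30–39: 81458 × 0.979 = 79747
40–49: 86152 × 0.973 = 83826
50+: 77840 × 0.967 + 36856 × 0.302 = 75271 + 11131 = 86402
End of period: [53060, 27704, 47591, 79747, 83826, 86402]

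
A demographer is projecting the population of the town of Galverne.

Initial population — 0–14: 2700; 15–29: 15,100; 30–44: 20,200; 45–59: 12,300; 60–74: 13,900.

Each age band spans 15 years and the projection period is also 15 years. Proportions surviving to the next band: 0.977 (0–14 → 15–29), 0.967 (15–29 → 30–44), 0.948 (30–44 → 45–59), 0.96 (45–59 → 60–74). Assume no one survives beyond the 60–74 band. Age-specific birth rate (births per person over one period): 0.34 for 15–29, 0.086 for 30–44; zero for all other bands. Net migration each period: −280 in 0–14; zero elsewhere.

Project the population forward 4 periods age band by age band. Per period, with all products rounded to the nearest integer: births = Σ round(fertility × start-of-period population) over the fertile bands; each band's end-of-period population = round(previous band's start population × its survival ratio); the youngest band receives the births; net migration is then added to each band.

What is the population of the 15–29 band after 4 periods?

2079

After projecting period 1:
Births: 15100 × 0.34 = 5134 ; 20200 × 0.086 = 1737 ⇒ total 6871
15–29: 2700 × 0.977 = 2638
30–44: 15100 × 0.967 = 14602
45–59: 20200 × 0.948 = 19150
60–74: 12300 × 0.96 = 11808
Net migration: 0–14 − 280 → 6591
End of period: [6591, 2638, 14602, 19150, 11808]
After projecting period 2:
Births: 2638 × 0.34 = 897 ; 14602 × 0.086 = 1256 ⇒ total 2153
15–29: 6591 × 0.977 = 6439
30–44: 2638 × 0.967 = 2551
45–59: 14602 × 0.948 = 13843
60–74: 19150 × 0.96 = 18384
Net migration: 0–14 − 280 → 1873
End of period: [1873, 6439, 2551, 13843, 18384]
After projecting period 3:
Births: 6439 × 0.34 = 2189 ; 2551 × 0.086 = 219 ⇒ total 2408
15–29: 1873 × 0.977 = 1830
30–44: 6439 × 0.967 = 6227
45–59: 2551 × 0.948 = 2418
60–74: 13843 × 0.96 = 13289
Net migration: 0–14 − 280 → 2128
End of period: [2128, 1830, 6227, 2418, 13289]
After projecting period 4:
Births: 1830 × 0.34 = 622 ; 6227 × 0.086 = 536 ⇒ total 1158
15–29: 2128 × 0.977 = 2079
30–44: 1830 × 0.967 = 1770
45–59: 6227 × 0.948 = 5903
60–74: 2418 × 0.96 = 2321
Net migration: 0–14 − 280 → 878
End of period: [878, 2079, 1770, 5903, 2321]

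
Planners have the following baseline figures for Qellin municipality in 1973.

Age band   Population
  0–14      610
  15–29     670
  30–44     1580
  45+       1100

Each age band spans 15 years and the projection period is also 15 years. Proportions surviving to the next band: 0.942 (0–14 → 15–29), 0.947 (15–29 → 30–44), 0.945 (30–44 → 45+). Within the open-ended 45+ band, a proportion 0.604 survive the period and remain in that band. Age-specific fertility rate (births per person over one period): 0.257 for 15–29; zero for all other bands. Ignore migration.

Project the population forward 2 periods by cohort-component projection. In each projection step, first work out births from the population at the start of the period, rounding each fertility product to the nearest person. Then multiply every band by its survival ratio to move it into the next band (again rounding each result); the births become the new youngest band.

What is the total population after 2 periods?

Period 1.
Births: 670 * 0.257 = 172
15–29: 610 * 0.942 = 575
30–44: 670 * 0.947 = 634
45+: 1580 * 0.945 + 1100 * 0.604 = 1493 + 664 = 2157
Population now: 0–14=172, 15–29=575, 30–44=634, 45+=2157
Period 2.
Births: 575 * 0.257 = 148
15–29: 172 * 0.942 = 162
30–44: 575 * 0.947 = 545
45+: 634 * 0.945 + 2157 * 0.604 = 599 + 1303 = 1902
Population now: 0–14=148, 15–29=162, 30–44=545, 45+=1902
Total after period 2: 148 + 162 + 545 + 1902 = 2757

2757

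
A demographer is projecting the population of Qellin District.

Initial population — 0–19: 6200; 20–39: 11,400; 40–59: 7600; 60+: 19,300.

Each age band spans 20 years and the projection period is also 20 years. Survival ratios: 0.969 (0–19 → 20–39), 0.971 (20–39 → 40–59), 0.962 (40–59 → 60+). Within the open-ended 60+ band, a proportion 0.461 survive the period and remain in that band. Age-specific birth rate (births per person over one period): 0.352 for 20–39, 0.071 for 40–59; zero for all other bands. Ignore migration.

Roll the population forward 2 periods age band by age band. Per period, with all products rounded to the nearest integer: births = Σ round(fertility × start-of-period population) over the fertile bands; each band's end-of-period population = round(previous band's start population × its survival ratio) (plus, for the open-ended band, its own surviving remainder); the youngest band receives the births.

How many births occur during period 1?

Period 1:
Births: 11400 × 0.352 = 4013, 7600 × 0.071 = 540 ⇒ total 4553
20–39: 6200 × 0.969 = 6008
40–59: 11400 × 0.971 = 11069
60+: 7600 × 0.962 + 19300 × 0.461 = 7311 + 8897 = 16208
Population now: 0–19=4553, 20–39=6008, 40–59=11069, 60+=16208

4553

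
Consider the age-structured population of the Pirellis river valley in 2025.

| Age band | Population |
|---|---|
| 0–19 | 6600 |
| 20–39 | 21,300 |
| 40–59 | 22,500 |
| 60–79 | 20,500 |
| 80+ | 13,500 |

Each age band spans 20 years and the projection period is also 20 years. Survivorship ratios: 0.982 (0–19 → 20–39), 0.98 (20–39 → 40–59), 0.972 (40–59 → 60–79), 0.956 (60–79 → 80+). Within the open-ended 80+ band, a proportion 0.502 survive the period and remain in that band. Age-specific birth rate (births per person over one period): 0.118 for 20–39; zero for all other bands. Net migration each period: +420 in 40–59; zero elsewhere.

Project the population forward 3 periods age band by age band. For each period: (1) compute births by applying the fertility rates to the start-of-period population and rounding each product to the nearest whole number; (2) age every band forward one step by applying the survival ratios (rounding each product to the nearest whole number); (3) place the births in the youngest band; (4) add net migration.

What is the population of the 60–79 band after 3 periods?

(Groups numbered youngest = 1 to oldest = 5.)
— Period 1 —
Births: 21300 × 0.118 = 2513
Group 2: 6600 × 0.982 = 6481
Group 3: 21300 × 0.98 = 20874
Group 4: 22500 × 0.972 = 21870
Group 5: 20500 × 0.956 + 13500 × 0.502 = 19598 + 6777 = 26375
Net migration: Group 3 + 420 → 21294
End of period: [2513, 6481, 21294, 21870, 26375]
— Period 2 —
Births: 6481 × 0.118 = 765
Group 2: 2513 × 0.982 = 2468
Group 3: 6481 × 0.98 = 6351
Group 4: 21294 × 0.972 = 20698
Group 5: 21870 × 0.956 + 26375 × 0.502 = 20908 + 13240 = 34148
Net migration: Group 3 + 420 → 6771
End of period: [765, 2468, 6771, 20698, 34148]
— Period 3 —
Births: 2468 × 0.118 = 291
Group 2: 765 × 0.982 = 751
Group 3: 2468 × 0.98 = 2419
Group 4: 6771 × 0.972 = 6581
Group 5: 20698 × 0.956 + 34148 × 0.502 = 19787 + 17142 = 36929
Net migration: Group 3 + 420 → 2839
End of period: [291, 751, 2839, 6581, 36929]

6581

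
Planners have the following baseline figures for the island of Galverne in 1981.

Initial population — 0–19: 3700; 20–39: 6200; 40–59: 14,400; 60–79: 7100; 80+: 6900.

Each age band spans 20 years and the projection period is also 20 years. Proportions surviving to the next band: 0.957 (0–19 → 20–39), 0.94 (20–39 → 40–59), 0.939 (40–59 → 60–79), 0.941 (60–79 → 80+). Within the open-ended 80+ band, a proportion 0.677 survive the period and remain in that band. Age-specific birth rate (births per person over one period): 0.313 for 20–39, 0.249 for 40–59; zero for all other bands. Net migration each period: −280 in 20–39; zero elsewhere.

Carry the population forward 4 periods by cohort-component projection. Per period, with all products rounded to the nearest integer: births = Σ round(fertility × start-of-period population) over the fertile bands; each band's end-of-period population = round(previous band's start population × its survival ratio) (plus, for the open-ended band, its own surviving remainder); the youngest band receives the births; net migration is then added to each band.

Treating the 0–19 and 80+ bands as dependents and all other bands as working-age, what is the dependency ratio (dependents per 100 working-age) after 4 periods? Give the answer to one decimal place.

208.5

Let band 1 be 0–19 through band 5 = 80+.
Period 1:
Births: 6200 × 0.313 = 1941  |  14400 × 0.249 = 3586 → total 5527
Band 2: 3700 × 0.957 = 3541
Band 3: 6200 × 0.94 = 5828
Band 4: 14400 × 0.939 = 13522
Band 5: 7100 × 0.941 + 6900 × 0.677 = 6681 + 4671 = 11352
Net migration: Band 2 − 280 → 3261
→ [5527, 3261, 5828, 13522, 11352]
Period 2:
Births: 3261 × 0.313 = 1021  |  5828 × 0.249 = 1451 → total 2472
Band 2: 5527 × 0.957 = 5289
Band 3: 3261 × 0.94 = 3065
Band 4: 5828 × 0.939 = 5472
Band 5: 13522 × 0.941 + 11352 × 0.677 = 12724 + 7685 = 20409
Net migration: Band 2 − 280 → 5009
→ [2472, 5009, 3065, 5472, 20409]
Period 3:
Births: 5009 × 0.313 = 1568  |  3065 × 0.249 = 763 → total 2331
Band 2: 2472 × 0.957 = 2366
Band 3: 5009 × 0.94 = 4708
Band 4: 3065 × 0.939 = 2878
Band 5: 5472 × 0.941 + 20409 × 0.677 = 5149 + 13817 = 18966
Net migration: Band 2 − 280 → 2086
→ [2331, 2086, 4708, 2878, 18966]
Period 4:
Births: 2086 × 0.313 = 653  |  4708 × 0.249 = 1172 → total 1825
Band 2: 2331 × 0.957 = 2231
Band 3: 2086 × 0.94 = 1961
Band 4: 4708 × 0.939 = 4421
Band 5: 2878 × 0.941 + 18966 × 0.677 = 2708 + 12840 = 15548
Net migration: Band 2 − 280 → 1951
→ [1825, 1951, 1961, 4421, 15548]
Dependents (band 0–19 + band 80+) = 1825 + 15548 = 17373; working-age = 8333; ratio = 17373/8333 × 100 = 208.5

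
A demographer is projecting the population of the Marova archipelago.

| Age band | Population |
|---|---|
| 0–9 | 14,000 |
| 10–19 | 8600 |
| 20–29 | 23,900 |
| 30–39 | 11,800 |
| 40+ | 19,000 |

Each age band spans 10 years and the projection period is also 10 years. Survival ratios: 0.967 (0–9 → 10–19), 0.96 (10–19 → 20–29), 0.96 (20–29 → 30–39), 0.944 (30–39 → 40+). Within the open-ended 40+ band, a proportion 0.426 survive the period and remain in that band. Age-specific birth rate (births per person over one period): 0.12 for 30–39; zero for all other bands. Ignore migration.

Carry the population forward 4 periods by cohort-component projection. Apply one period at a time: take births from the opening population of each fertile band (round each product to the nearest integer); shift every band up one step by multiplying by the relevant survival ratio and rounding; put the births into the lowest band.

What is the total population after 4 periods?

26616

Call the bands 1 to 5, youngest first.
— Period 1 —
Births: 11800 * 0.12 = 1416
Band 2: 14000 * 0.967 = 13538
Band 3: 8600 * 0.96 = 8256
Band 4: 23900 * 0.96 = 22944
Band 5: 11800 * 0.944 + 19000 * 0.426 = 11139 + 8094 = 19233
Population now: 0–9=1416, 10–19=13538, 20–29=8256, 30–39=22944, 40+=19233
— Period 2 —
Births: 22944 * 0.12 = 2753
Band 2: 1416 * 0.967 = 1369
Band 3: 13538 * 0.96 = 12996
Band 4: 8256 * 0.96 = 7926
Band 5: 22944 * 0.944 + 19233 * 0.426 = 21659 + 8193 = 29852
Population now: 0–9=2753, 10–19=1369, 20–29=12996, 30–39=7926, 40+=29852
— Period 3 —
Births: 7926 * 0.12 = 951
Band 2: 2753 * 0.967 = 2662
Band 3: 1369 * 0.96 = 1314
Band 4: 12996 * 0.96 = 12476
Band 5: 7926 * 0.944 + 29852 * 0.426 = 7482 + 12717 = 20199
Population now: 0–9=951, 10–19=2662, 20–29=1314, 30–39=12476, 40+=20199
— Period 4 —
Births: 12476 * 0.12 = 1497
Band 2: 951 * 0.967 = 920
Band 3: 2662 * 0.96 = 2556
Band 4: 1314 * 0.96 = 1261
Band 5: 12476 * 0.944 + 20199 * 0.426 = 11777 + 8605 = 20382
Population now: 0–9=1497, 10–19=920, 20–29=2556, 30–39=1261, 40+=20382
Total after period 4: 1497 + 920 + 2556 + 1261 + 20382 = 26616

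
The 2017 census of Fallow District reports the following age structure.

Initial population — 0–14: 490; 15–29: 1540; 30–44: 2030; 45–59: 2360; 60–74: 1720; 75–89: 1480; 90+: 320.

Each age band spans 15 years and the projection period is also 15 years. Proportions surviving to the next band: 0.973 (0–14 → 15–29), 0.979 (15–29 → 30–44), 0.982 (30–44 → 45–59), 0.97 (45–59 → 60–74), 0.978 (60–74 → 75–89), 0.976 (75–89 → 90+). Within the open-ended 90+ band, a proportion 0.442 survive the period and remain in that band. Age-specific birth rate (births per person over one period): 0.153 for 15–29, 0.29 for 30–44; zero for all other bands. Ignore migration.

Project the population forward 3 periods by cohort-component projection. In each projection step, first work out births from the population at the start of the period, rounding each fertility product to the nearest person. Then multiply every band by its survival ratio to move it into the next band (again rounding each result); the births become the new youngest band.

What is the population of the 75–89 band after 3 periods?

1890

Numbering the bands 1..7 from youngest to oldest:
— Period 1 —
Births: 1540 * 0.153 = 236 ; 2030 * 0.29 = 589 → 825
Band 2: 490 * 0.973 = 477
Band 3: 1540 * 0.979 = 1508
Band 4: 2030 * 0.982 = 1993
Band 5: 2360 * 0.97 = 2289
Band 6: 1720 * 0.978 = 1682
Band 7: 1480 * 0.976 + 320 * 0.442 = 1444 + 141 = 1585
End of period: [825, 477, 1508, 1993, 2289, 1682, 1585]
— Period 2 —
Births: 477 * 0.153 = 73 ; 1508 * 0.29 = 437 → 510
Band 2: 825 * 0.973 = 803
Band 3: 477 * 0.979 = 467
Band 4: 1508 * 0.982 = 1481
Band 5: 1993 * 0.97 = 1933
Band 6: 2289 * 0.978 = 2239
Band 7: 1682 * 0.976 + 1585 * 0.442 = 1642 + 701 = 2343
End of period: [510, 803, 467, 1481, 1933, 2239, 2343]
— Period 3 —
Births: 803 * 0.153 = 123 ; 467 * 0.29 = 135 → 258
Band 2: 510 * 0.973 = 496
Band 3: 803 * 0.979 = 786
Band 4: 467 * 0.982 = 459
Band 5: 1481 * 0.97 = 1437
Band 6: 1933 * 0.978 = 1890
Band 7: 2239 * 0.976 + 2343 * 0.442 = 2185 + 1036 = 3221
End of period: [258, 496, 786, 459, 1437, 1890, 3221]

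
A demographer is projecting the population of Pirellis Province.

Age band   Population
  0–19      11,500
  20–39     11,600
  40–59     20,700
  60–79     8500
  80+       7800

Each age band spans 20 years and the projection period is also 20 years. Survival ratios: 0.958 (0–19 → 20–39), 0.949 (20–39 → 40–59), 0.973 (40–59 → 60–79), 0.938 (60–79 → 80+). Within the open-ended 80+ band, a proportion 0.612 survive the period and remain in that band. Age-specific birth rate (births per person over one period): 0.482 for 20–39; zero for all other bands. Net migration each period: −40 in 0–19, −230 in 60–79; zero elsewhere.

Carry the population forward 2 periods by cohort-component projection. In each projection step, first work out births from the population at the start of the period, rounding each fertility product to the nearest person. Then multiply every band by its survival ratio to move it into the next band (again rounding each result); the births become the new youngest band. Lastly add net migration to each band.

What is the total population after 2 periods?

Numbering the groups 1..5 from youngest to oldest:
[period 1]
Births: 11600 × 0.482 = 5591
Group 2: 11500 × 0.958 = 11017
Group 3: 11600 × 0.949 = 11008
Group 4: 20700 × 0.973 = 20141
Group 5: 8500 × 0.938 + 7800 × 0.612 = 7973 + 4774 = 12747
Net migration: Group 1 − 40 → 5551; Group 4 − 230 → 19911
Giving 5551 / 11017 / 11008 / 19911 / 12747.
[period 2]
Births: 11017 × 0.482 = 5310
Group 2: 5551 × 0.958 = 5318
Group 3: 11017 × 0.949 = 10455
Group 4: 11008 × 0.973 = 10711
Group 5: 19911 × 0.938 + 12747 × 0.612 = 18677 + 7801 = 26478
Net migration: Group 1 − 40 → 5270; Group 4 − 230 → 10481
Giving 5270 / 5318 / 10455 / 10481 / 26478.
Total after period 2: 5270 + 5318 + 10455 + 10481 + 26478 = 58002

58002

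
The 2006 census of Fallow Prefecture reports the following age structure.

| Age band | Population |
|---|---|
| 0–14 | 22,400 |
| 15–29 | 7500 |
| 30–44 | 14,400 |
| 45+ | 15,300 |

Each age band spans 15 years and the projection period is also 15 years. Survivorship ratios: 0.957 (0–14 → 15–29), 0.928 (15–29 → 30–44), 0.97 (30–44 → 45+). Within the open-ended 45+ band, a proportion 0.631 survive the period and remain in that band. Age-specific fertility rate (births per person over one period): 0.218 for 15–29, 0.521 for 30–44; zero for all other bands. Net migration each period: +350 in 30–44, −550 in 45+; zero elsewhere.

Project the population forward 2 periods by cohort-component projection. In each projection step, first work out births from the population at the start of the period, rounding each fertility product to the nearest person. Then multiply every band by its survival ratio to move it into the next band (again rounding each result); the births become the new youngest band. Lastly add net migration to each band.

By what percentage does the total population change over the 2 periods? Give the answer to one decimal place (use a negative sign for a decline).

Period 1.
Births: 7500 × 0.218 = 1635, 14400 × 0.521 = 7502 → total 9137
15–29: 22400 × 0.957 = 21437
30–44: 7500 × 0.928 = 6960
45+: 14400 × 0.97 + 15300 × 0.631 = 13968 + 9654 = 23622
Net migration: 30–44 + 350 → 7310; 45+ − 550 → 23072
Giving 9137 / 21437 / 7310 / 23072.
Period 2.
Births: 21437 × 0.218 = 4673, 7310 × 0.521 = 3809 → total 8482
15–29: 9137 × 0.957 = 8744
30–44: 21437 × 0.928 = 19894
45+: 7310 × 0.97 + 23072 × 0.631 = 7091 + 14558 = 21649
Net migration: 30–44 + 350 → 20244; 45+ − 550 → 21099
Giving 8482 / 8744 / 20244 / 21099.
Total: 59600 → 58569; change = -1031; percentage change = -1.7%

-1.7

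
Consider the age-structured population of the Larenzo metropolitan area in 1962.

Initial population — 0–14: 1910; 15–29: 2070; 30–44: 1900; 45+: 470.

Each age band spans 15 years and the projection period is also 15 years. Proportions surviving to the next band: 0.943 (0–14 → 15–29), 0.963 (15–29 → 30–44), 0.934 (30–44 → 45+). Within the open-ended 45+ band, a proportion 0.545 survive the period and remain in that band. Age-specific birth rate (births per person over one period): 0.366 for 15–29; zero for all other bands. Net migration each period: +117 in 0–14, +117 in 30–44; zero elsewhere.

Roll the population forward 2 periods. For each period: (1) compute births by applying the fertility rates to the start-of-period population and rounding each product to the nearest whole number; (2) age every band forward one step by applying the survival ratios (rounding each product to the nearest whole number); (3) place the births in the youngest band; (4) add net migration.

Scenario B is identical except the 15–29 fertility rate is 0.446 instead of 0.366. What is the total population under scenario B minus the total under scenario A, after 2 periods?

300

Period 1.
Births: 2070 * 0.366 = 758
15–29: 1910 * 0.943 = 1801
30–44: 2070 * 0.963 = 1993
45+: 1900 * 0.934 + 470 * 0.545 = 1775 + 256 = 2031
Net migration: 0–14 + 117 → 875; 30–44 + 117 → 2110
→ [875, 1801, 2110, 2031]
Period 2.
Births: 1801 * 0.366 = 659
15–29: 875 * 0.943 = 825
30–44: 1801 * 0.963 = 1734
45+: 2110 * 0.934 + 2031 * 0.545 = 1971 + 1107 = 3078
Net migration: 0–14 + 117 → 776; 30–44 + 117 → 1851
→ [776, 825, 1851, 3078]
Scenario A total after 2 periods: 6530
Scenario B projection —
Period 1.
Births: 2070 * 0.446 = 923
15–29: 1910 * 0.943 = 1801
30–44: 2070 * 0.963 = 1993
45+: 1900 * 0.934 + 470 * 0.545 = 1775 + 256 = 2031
Net migration: 0–14 + 117 → 1040; 30–44 + 117 → 2110
→ [1040, 1801, 2110, 2031]
Period 2.
Births: 1801 * 0.446 = 803
15–29: 1040 * 0.943 = 981
30–44: 1801 * 0.963 = 1734
45+: 2110 * 0.934 + 2031 * 0.545 = 1971 + 1107 = 3078
Net migration: 0–14 + 117 → 920; 30–44 + 117 → 1851
→ [920, 981, 1851, 3078]
Scenario B total after 2 periods: 6830
Difference B − A = 6830 − 6530 = 300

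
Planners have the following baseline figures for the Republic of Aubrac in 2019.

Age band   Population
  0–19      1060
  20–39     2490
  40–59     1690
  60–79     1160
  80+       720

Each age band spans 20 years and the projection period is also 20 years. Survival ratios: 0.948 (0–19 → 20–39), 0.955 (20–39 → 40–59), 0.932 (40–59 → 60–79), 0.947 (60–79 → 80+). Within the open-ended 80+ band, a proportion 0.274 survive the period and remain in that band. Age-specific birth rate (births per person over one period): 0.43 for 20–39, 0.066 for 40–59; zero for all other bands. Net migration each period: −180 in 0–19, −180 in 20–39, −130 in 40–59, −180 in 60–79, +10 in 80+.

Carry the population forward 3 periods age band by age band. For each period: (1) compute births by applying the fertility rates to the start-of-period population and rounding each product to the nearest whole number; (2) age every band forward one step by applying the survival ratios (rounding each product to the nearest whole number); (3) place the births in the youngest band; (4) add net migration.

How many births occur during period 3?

375

Numbering the groups 1..5 from youngest to oldest:
[period 1]
Births: 2490 × 0.43 = 1071 ; 1690 × 0.066 = 112 ⇒ total 1183
Group 2: 1060 × 0.948 = 1005
Group 3: 2490 × 0.955 = 2378
Group 4: 1690 × 0.932 = 1575
Group 5: 1160 × 0.947 + 720 × 0.274 = 1099 + 197 = 1296
Net migration: Group 1 − 180 → 1003; Group 2 − 180 → 825; Group 3 − 130 → 2248; Group 4 − 180 → 1395; Group 5 + 10 → 1306
End of period: [1003, 825, 2248, 1395, 1306]
[period 2]
Births: 825 × 0.43 = 355 ; 2248 × 0.066 = 148 ⇒ total 503
Group 2: 1003 × 0.948 = 951
Group 3: 825 × 0.955 = 788
Group 4: 2248 × 0.932 = 2095
Group 5: 1395 × 0.947 + 1306 × 0.274 = 1321 + 358 = 1679
Net migration: Group 1 − 180 → 323; Group 2 − 180 → 771; Group 3 − 130 → 658; Group 4 − 180 → 1915; Group 5 + 10 → 1689
End of period: [323, 771, 658, 1915, 1689]
[period 3]
Births: 771 × 0.43 = 332 ; 658 × 0.066 = 43 ⇒ total 375
Group 2: 323 × 0.948 = 306
Group 3: 771 × 0.955 = 736
Group 4: 658 × 0.932 = 613
Group 5: 1915 × 0.947 + 1689 × 0.274 = 1814 + 463 = 2277
Net migration: Group 1 − 180 → 195; Group 2 − 180 → 126; Group 3 − 130 → 606; Group 4 − 180 → 433; Group 5 + 10 → 2287
End of period: [195, 126, 606, 433, 2287]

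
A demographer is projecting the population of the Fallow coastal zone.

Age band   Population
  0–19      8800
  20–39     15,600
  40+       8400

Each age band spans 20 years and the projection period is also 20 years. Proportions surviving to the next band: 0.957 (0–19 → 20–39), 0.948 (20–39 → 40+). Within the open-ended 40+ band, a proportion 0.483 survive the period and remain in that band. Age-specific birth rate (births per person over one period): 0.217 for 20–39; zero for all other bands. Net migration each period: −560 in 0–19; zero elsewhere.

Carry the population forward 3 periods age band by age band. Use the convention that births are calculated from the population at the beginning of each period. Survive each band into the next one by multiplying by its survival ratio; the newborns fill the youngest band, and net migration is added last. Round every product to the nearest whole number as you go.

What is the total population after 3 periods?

12056

Period 1.
Births: 15600 × 0.217 = 3385
20–39: 8800 × 0.957 = 8422
40+: 15600 × 0.948 + 8400 × 0.483 = 14789 + 4057 = 18846
Net migration: 0–19 − 560 → 2825
Giving 2825 / 8422 / 18846.
Period 2.
Births: 8422 × 0.217 = 1828
20–39: 2825 × 0.957 = 2704
40+: 8422 × 0.948 + 18846 × 0.483 = 7984 + 9103 = 17087
Net migration: 0–19 − 560 → 1268
Giving 1268 / 2704 / 17087.
Period 3.
Births: 2704 × 0.217 = 587
20–39: 1268 × 0.957 = 1213
40+: 2704 × 0.948 + 17087 × 0.483 = 2563 + 8253 = 10816
Net migration: 0–19 − 560 → 27
Giving 27 / 1213 / 10816.
Total after period 3: 27 + 1213 + 10816 = 12056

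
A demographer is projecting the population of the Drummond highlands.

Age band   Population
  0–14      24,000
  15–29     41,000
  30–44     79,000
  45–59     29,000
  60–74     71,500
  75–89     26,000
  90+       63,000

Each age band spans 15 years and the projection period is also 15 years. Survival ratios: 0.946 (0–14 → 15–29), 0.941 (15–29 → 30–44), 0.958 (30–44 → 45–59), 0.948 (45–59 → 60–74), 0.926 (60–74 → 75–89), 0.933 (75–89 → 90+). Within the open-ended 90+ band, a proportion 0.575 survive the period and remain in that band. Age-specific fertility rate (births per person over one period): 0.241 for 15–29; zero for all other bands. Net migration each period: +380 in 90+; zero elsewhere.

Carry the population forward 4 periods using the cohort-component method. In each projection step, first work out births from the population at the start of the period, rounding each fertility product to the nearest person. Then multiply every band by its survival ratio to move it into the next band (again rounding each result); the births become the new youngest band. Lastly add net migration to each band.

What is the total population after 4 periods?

After projecting period 1:
Births: 41000 × 0.241 = 9881
15–29: 24000 × 0.946 = 22704
30–44: 41000 × 0.941 = 38581
45–59: 79000 × 0.958 = 75682
60–74: 29000 × 0.948 = 27492
75–89: 71500 × 0.926 = 66209
90+: 26000 × 0.933 + 63000 × 0.575 = 24258 + 36225 = 60483
Net migration: 90+ + 380 → 60863
Giving 9881 / 22704 / 38581 / 75682 / 27492 / 66209 / 60863.
After projecting period 2:
Births: 22704 × 0.241 = 5472
15–29: 9881 × 0.946 = 9347
30–44: 22704 × 0.941 = 21364
45–59: 38581 × 0.958 = 36961
60–74: 75682 × 0.948 = 71747
75–89: 27492 × 0.926 = 25458
90+: 66209 × 0.933 + 60863 × 0.575 = 61773 + 34996 = 96769
Net migration: 90+ + 380 → 97149
Giving 5472 / 9347 / 21364 / 36961 / 71747 / 25458 / 97149.
After projecting period 3:
Births: 9347 × 0.241 = 2253
15–29: 5472 × 0.946 = 5177
30–44: 9347 × 0.941 = 8796
45–59: 21364 × 0.958 = 20467
60–74: 36961 × 0.948 = 35039
75–89: 71747 × 0.926 = 66438
90+: 25458 × 0.933 + 97149 × 0.575 = 23752 + 55861 = 79613
Net migration: 90+ + 380 → 79993
Giving 2253 / 5177 / 8796 / 20467 / 35039 / 66438 / 79993.
After projecting period 4:
Births: 5177 × 0.241 = 1248
15–29: 2253 × 0.946 = 2131
30–44: 5177 × 0.941 = 4872
45–59: 8796 × 0.958 = 8427
60–74: 20467 × 0.948 = 19403
75–89: 35039 × 0.926 = 32446
90+: 66438 × 0.933 + 79993 × 0.575 = 61987 + 45996 = 107983
Net migration: 90+ + 380 → 108363
Giving 1248 / 2131 / 4872 / 8427 / 19403 / 32446 / 108363.
Total after period 4: 1248 + 2131 + 4872 + 8427 + 19403 + 32446 + 108363 = 176890

176890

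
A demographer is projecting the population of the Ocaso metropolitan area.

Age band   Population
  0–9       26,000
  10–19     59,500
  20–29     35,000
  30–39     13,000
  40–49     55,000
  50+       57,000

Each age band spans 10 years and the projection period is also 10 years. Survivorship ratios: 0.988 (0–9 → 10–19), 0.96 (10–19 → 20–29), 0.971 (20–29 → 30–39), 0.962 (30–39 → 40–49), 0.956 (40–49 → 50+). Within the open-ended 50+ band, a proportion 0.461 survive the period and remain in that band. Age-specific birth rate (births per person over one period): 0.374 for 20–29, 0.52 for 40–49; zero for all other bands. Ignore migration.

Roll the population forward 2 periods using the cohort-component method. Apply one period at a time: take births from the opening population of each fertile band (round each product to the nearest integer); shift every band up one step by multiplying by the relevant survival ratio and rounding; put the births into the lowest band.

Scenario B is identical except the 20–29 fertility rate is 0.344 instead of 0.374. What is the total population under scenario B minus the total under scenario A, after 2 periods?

-2752

Period 1.
Births: 35000 × 0.374 = 13090  |  55000 × 0.52 = 28600 → 41690
10–19: 26000 × 0.988 = 25688
20–29: 59500 × 0.96 = 57120
30–39: 35000 × 0.971 = 33985
40–49: 13000 × 0.962 = 12506
50+: 55000 × 0.956 + 57000 × 0.461 = 52580 + 26277 = 78857
Population now: 0–9=41690, 10–19=25688, 20–29=57120, 30–39=33985, 40–49=12506, 50+=78857
Period 2.
Births: 57120 × 0.374 = 21363  |  12506 × 0.52 = 6503 → 27866
10–19: 41690 × 0.988 = 41190
20–29: 25688 × 0.96 = 24660
30–39: 57120 × 0.971 = 55464
40–49: 33985 × 0.962 = 32694
50+: 12506 × 0.956 + 78857 × 0.461 = 11956 + 36353 = 48309
Population now: 0–9=27866, 10–19=41190, 20–29=24660, 30–39=55464, 40–49=32694, 50+=48309
Scenario A total after 2 periods: 230183
Scenario B projection —
Period 1.
Births: 35000 × 0.344 = 12040  |  55000 × 0.52 = 28600 → 40640
10–19: 26000 × 0.988 = 25688
20–29: 59500 × 0.96 = 57120
30–39: 35000 × 0.971 = 33985
40–49: 13000 × 0.962 = 12506
50+: 55000 × 0.956 + 57000 × 0.461 = 52580 + 26277 = 78857
Population now: 0–9=40640, 10–19=25688, 20–29=57120, 30–39=33985, 40–49=12506, 50+=78857
Period 2.
Births: 57120 × 0.344 = 19649  |  12506 × 0.52 = 6503 → 26152
10–19: 40640 × 0.988 = 40152
20–29: 25688 × 0.96 = 24660
30–39: 57120 × 0.971 = 55464
40–49: 33985 × 0.962 = 32694
50+: 12506 × 0.956 + 78857 × 0.461 = 11956 + 36353 = 48309
Population now: 0–9=26152, 10–19=40152, 20–29=24660, 30–39=55464, 40–49=32694, 50+=48309
Scenario B total after 2 periods: 227431
Difference B − A = 227431 − 230183 = -2752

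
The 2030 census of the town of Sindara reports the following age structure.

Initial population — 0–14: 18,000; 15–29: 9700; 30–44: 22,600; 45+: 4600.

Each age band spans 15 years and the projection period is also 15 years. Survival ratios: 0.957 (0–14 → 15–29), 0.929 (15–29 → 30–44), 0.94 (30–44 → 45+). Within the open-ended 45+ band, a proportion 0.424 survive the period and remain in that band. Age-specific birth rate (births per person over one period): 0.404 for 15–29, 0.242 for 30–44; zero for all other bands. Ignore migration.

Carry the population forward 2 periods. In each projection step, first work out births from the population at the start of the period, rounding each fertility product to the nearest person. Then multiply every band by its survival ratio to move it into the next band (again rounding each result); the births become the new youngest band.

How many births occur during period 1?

9388

After projecting period 1:
Births: 9700 * 0.404 = 3919, 22600 * 0.242 = 5469 ⇒ total 9388
15–29: 18000 * 0.957 = 17226
30–44: 9700 * 0.929 = 9011
45+: 22600 * 0.94 + 4600 * 0.424 = 21244 + 1950 = 23194
End of period: [9388, 17226, 9011, 23194]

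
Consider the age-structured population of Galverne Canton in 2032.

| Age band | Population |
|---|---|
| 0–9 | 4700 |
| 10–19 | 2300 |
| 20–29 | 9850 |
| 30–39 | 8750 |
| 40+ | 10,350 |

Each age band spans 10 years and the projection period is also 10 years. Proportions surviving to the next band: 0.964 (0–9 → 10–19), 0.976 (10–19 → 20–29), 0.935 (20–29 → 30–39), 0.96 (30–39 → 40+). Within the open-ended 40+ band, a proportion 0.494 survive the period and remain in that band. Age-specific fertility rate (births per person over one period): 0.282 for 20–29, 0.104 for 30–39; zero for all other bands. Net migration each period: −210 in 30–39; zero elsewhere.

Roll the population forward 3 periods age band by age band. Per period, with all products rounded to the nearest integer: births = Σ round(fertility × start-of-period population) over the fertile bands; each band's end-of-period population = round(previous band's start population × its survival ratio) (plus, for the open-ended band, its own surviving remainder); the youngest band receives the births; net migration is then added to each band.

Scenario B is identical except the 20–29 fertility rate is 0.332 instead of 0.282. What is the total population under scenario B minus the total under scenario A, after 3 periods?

791

[period 1]
Births: 9850 × 0.282 = 2778 ; 8750 × 0.104 = 910 ⇒ total 3688
10–19: 4700 × 0.964 = 4531
20–29: 2300 × 0.976 = 2245
30–39: 9850 × 0.935 = 9210
40+: 8750 × 0.96 + 10350 × 0.494 = 8400 + 5113 = 13513
Net migration: 30–39 − 210 → 9000
Giving 3688 / 4531 / 2245 / 9000 / 13513.
[period 2]
Births: 2245 × 0.282 = 633 ; 9000 × 0.104 = 936 ⇒ total 1569
10–19: 3688 × 0.964 = 3555
20–29: 4531 × 0.976 = 4422
30–39: 2245 × 0.935 = 2099
40+: 9000 × 0.96 + 13513 × 0.494 = 8640 + 6675 = 15315
Net migration: 30–39 − 210 → 1889
Giving 1569 / 3555 / 4422 / 1889 / 15315.
[period 3]
Births: 4422 × 0.282 = 1247 ; 1889 × 0.104 = 196 ⇒ total 1443
10–19: 1569 × 0.964 = 1513
20–29: 3555 × 0.976 = 3470
30–39: 4422 × 0.935 = 4135
40+: 1889 × 0.96 + 15315 × 0.494 = 1813 + 7566 = 9379
Net migration: 30–39 − 210 → 3925
Giving 1443 / 1513 / 3470 / 3925 / 9379.
Scenario A total after 3 periods: 19730
Scenario B projection —
[period 1]
Births: 9850 × 0.332 = 3270 ; 8750 × 0.104 = 910 ⇒ total 4180
10–19: 4700 × 0.964 = 4531
20–29: 2300 × 0.976 = 2245
30–39: 9850 × 0.935 = 9210
40+: 8750 × 0.96 + 10350 × 0.494 = 8400 + 5113 = 13513
Net migration: 30–39 − 210 → 9000
Giving 4180 / 4531 / 2245 / 9000 / 13513.
[period 2]
Births: 2245 × 0.332 = 745 ; 9000 × 0.104 = 936 ⇒ total 1681
10–19: 4180 × 0.964 = 4030
20–29: 4531 × 0.976 = 4422
30–39: 2245 × 0.935 = 2099
40+: 9000 × 0.96 + 13513 × 0.494 = 8640 + 6675 = 15315
Net migration: 30–39 − 210 → 1889
Giving 1681 / 4030 / 4422 / 1889 / 15315.
[period 3]
Births: 4422 × 0.332 = 1468 ; 1889 × 0.104 = 196 ⇒ total 1664
10–19: 1681 × 0.964 = 1620
20–29: 4030 × 0.976 = 3933
30–39: 4422 × 0.935 = 4135
40+: 1889 × 0.96 + 15315 × 0.494 = 1813 + 7566 = 9379
Net migration: 30–39 − 210 → 3925
Giving 1664 / 1620 / 3933 / 3925 / 9379.
Scenario B total after 3 periods: 20521
Difference B − A = 20521 − 19730 = 791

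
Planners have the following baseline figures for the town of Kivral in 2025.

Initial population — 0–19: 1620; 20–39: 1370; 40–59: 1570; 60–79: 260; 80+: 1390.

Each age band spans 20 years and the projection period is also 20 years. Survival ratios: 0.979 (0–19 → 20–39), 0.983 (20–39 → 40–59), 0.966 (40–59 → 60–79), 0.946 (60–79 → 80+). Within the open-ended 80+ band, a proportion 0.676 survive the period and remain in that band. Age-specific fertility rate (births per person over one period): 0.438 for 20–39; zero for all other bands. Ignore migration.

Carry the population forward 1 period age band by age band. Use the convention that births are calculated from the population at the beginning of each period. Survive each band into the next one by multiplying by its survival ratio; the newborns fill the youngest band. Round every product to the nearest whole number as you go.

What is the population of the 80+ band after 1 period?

1186

(Bands numbered youngest = 1 to oldest = 5.)
— Period 1 —
Births: 1370 * 0.438 = 600
Band 2: 1620 * 0.979 = 1586
Band 3: 1370 * 0.983 = 1347
Band 4: 1570 * 0.966 = 1517
Band 5: 260 * 0.946 + 1390 * 0.676 = 246 + 940 = 1186
End of period: [600, 1586, 1347, 1517, 1186]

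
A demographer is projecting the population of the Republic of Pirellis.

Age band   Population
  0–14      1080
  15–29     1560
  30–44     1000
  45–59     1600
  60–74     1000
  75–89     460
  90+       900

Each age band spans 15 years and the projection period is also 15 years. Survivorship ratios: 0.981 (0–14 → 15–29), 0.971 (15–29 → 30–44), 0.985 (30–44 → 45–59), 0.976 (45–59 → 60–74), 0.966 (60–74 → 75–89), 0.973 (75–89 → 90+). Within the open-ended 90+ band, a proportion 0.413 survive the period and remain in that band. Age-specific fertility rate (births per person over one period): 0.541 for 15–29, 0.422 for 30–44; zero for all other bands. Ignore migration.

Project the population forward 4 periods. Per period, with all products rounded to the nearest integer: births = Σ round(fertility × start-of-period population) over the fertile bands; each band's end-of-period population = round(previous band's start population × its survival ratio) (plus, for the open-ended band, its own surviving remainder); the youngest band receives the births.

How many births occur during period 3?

(Groups numbered youngest = 1 to oldest = 7.)
After projecting period 1:
Births: 1560 × 0.541 = 844, 1000 × 0.422 = 422 ⇒ total 1266
Group 2: 1080 × 0.981 = 1059
Group 3: 1560 × 0.971 = 1515
Group 4: 1000 × 0.985 = 985
Group 5: 1600 × 0.976 = 1562
Group 6: 1000 × 0.966 = 966
Group 7: 460 × 0.973 + 900 × 0.413 = 448 + 372 = 820
Giving 1266 / 1059 / 1515 / 985 / 1562 / 966 / 820.
After projecting period 2:
Births: 1059 × 0.541 = 573, 1515 × 0.422 = 639 ⇒ total 1212
Group 2: 1266 × 0.981 = 1242
Group 3: 1059 × 0.971 = 1028
Group 4: 1515 × 0.985 = 1492
Group 5: 985 × 0.976 = 961
Group 6: 1562 × 0.966 = 1509
Group 7: 966 × 0.973 + 820 × 0.413 = 940 + 339 = 1279
Giving 1212 / 1242 / 1028 / 1492 / 961 / 1509 / 1279.
After projecting period 3:
Births: 1242 × 0.541 = 672, 1028 × 0.422 = 434 ⇒ total 1106
Group 2: 1212 × 0.981 = 1189
Group 3: 1242 × 0.971 = 1206
Group 4: 1028 × 0.985 = 1013
Group 5: 1492 × 0.976 = 1456
Group 6: 961 × 0.966 = 928
Group 7: 1509 × 0.973 + 1279 × 0.413 = 1468 + 528 = 1996
Giving 1106 / 1189 / 1206 / 1013 / 1456 / 928 / 1996.

1106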